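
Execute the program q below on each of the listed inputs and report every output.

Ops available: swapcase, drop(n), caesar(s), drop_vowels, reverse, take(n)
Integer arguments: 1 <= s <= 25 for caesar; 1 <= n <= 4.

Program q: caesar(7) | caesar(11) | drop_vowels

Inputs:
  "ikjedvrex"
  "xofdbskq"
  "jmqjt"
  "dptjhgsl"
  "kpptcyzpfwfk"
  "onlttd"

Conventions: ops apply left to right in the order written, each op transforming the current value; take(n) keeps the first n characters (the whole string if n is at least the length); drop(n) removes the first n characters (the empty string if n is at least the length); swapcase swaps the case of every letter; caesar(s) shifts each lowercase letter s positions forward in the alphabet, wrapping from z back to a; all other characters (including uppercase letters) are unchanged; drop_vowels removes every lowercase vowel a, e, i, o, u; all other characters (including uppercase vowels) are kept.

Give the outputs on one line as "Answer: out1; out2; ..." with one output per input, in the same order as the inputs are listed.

Execution, op by op:
  "ikjedvrex" -> "prqlkcyle" -> "acbwvnjwp" -> "cbwvnjwp"
  "xofdbskq" -> "evmkizrx" -> "pgxvtkci" -> "pgxvtkc"
  "jmqjt" -> "qtxqa" -> "beibl" -> "bbl"
  "dptjhgsl" -> "kwaqonzs" -> "vhlbzykd" -> "vhlbzykd"
  "kpptcyzpfwfk" -> "rwwajfgwmdmr" -> "chhluqrhxoxc" -> "chhlqrhxxc"
  "onlttd" -> "vusaak" -> "gfdllv" -> "gfdllv"

"cbwvnjwp"; "pgxvtkc"; "bbl"; "vhlbzykd"; "chhlqrhxxc"; "gfdllv"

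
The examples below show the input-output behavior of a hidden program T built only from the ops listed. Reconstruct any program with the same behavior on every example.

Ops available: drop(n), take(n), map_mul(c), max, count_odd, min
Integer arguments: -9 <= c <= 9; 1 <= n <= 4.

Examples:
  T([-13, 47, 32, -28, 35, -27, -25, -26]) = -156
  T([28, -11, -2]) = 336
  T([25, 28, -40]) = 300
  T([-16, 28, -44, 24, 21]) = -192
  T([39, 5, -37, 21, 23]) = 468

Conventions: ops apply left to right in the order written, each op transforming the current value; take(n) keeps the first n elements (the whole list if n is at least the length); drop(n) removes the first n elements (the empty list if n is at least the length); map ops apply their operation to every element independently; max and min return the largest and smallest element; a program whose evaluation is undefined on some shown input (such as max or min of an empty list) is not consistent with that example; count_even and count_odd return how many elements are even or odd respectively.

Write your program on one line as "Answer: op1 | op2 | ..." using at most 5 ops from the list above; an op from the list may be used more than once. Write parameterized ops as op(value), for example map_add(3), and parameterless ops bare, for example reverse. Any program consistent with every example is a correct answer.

take(1) | map_mul(4) | map_mul(3) | max

Check, running the answer program on each example:
  [-13, 47, 32, -28, 35, -27, -25, -26] -> [-13] -> [-52] -> [-156] -> -156
  [28, -11, -2] -> [28] -> [112] -> [336] -> 336
  [25, 28, -40] -> [25] -> [100] -> [300] -> 300
  [-16, 28, -44, 24, 21] -> [-16] -> [-64] -> [-192] -> -192
  [39, 5, -37, 21, 23] -> [39] -> [156] -> [468] -> 468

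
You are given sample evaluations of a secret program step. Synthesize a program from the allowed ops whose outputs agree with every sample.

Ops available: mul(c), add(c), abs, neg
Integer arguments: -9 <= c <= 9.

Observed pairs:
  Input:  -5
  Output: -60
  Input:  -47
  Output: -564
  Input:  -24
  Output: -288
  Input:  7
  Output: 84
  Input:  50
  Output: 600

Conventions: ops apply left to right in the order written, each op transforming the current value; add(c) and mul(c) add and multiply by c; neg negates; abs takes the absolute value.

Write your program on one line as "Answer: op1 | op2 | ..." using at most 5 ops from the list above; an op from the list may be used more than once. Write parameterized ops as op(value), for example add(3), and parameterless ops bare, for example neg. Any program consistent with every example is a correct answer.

neg | mul(4) | mul(3) | neg

Check, running the answer program on each example:
  -5 -> 5 -> 20 -> 60 -> -60
  -47 -> 47 -> 188 -> 564 -> -564
  -24 -> 24 -> 96 -> 288 -> -288
  7 -> -7 -> -28 -> -84 -> 84
  50 -> -50 -> -200 -> -600 -> 600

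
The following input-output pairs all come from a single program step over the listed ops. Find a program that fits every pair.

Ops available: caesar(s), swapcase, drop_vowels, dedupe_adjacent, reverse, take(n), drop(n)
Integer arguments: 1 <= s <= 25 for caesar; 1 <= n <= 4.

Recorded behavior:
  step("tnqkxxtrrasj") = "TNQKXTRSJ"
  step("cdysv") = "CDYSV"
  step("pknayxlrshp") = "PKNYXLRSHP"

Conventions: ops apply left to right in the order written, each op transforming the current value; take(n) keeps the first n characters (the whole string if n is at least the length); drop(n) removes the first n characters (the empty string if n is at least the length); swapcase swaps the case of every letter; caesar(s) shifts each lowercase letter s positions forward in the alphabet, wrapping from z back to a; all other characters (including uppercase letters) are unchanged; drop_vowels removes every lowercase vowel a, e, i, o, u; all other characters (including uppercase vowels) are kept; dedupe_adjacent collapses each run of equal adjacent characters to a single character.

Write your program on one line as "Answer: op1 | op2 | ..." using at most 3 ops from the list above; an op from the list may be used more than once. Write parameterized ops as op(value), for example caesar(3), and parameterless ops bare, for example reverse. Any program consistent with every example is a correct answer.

dedupe_adjacent | drop_vowels | swapcase

Check, running the answer program on each example:
  "tnqkxxtrrasj" -> "tnqkxtrasj" -> "tnqkxtrsj" -> "TNQKXTRSJ"
  "cdysv" -> "cdysv" -> "cdysv" -> "CDYSV"
  "pknayxlrshp" -> "pknayxlrshp" -> "pknyxlrshp" -> "PKNYXLRSHP"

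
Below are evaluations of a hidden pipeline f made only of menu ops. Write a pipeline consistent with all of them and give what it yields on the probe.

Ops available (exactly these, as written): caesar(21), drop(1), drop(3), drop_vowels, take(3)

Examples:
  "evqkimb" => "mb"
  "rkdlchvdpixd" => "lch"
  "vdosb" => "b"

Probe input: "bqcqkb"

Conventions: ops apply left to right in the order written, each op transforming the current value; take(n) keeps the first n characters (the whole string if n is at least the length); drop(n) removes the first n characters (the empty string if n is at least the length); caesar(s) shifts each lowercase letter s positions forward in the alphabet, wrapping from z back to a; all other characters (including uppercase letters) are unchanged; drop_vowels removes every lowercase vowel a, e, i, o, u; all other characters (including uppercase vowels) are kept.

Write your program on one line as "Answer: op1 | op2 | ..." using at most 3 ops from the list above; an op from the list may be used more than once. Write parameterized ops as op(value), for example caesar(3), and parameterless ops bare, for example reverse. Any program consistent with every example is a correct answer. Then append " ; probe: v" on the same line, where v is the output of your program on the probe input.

drop_vowels | drop(3) | take(3) ; probe: "qkb"

Check, running the answer program on each example:
  "evqkimb" -> "vqkmb" -> "mb" -> "mb"
  "rkdlchvdpixd" -> "rkdlchvdpxd" -> "lchvdpxd" -> "lch"
  "vdosb" -> "vdsb" -> "b" -> "b"
  probe: "bqcqkb" -> "bqcqkb" -> "qkb" -> "qkb"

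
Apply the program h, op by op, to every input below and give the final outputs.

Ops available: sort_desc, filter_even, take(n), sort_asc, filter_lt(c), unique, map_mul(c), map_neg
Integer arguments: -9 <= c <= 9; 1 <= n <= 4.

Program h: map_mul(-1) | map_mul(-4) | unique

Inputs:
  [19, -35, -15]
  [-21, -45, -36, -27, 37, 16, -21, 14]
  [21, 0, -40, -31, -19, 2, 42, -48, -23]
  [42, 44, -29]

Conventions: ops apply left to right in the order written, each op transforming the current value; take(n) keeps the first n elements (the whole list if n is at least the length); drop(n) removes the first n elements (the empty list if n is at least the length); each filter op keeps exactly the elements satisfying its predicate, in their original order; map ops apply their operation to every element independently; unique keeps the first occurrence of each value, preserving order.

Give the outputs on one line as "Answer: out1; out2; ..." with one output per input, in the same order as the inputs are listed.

Execution, op by op:
  [19, -35, -15] -> [-19, 35, 15] -> [76, -140, -60] -> [76, -140, -60]
  [-21, -45, -36, -27, 37, 16, -21, 14] -> [21, 45, 36, 27, -37, -16, 21, -14] -> [-84, -180, -144, -108, 148, 64, -84, 56] -> [-84, -180, -144, -108, 148, 64, 56]
  [21, 0, -40, -31, -19, 2, 42, -48, -23] -> [-21, 0, 40, 31, 19, -2, -42, 48, 23] -> [84, 0, -160, -124, -76, 8, 168, -192, -92] -> [84, 0, -160, -124, -76, 8, 168, -192, -92]
  [42, 44, -29] -> [-42, -44, 29] -> [168, 176, -116] -> [168, 176, -116]

[76, -140, -60]; [-84, -180, -144, -108, 148, 64, 56]; [84, 0, -160, -124, -76, 8, 168, -192, -92]; [168, 176, -116]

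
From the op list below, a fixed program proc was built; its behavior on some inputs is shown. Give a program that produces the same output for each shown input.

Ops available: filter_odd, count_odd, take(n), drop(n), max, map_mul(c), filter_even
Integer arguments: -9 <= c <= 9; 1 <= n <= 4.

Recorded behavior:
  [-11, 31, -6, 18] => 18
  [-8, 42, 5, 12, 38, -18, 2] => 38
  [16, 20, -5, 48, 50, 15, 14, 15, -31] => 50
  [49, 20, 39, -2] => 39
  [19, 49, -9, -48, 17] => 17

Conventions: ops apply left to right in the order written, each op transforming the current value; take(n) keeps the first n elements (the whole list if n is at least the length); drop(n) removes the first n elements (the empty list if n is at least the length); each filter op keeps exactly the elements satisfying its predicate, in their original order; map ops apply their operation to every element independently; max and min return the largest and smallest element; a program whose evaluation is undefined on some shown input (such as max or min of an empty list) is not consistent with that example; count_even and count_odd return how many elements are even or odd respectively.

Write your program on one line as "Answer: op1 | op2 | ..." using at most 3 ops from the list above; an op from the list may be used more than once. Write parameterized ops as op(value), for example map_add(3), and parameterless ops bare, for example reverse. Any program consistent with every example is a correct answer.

drop(2) | max

Check, running the answer program on each example:
  [-11, 31, -6, 18] -> [-6, 18] -> 18
  [-8, 42, 5, 12, 38, -18, 2] -> [5, 12, 38, -18, 2] -> 38
  [16, 20, -5, 48, 50, 15, 14, 15, -31] -> [-5, 48, 50, 15, 14, 15, -31] -> 50
  [49, 20, 39, -2] -> [39, -2] -> 39
  [19, 49, -9, -48, 17] -> [-9, -48, 17] -> 17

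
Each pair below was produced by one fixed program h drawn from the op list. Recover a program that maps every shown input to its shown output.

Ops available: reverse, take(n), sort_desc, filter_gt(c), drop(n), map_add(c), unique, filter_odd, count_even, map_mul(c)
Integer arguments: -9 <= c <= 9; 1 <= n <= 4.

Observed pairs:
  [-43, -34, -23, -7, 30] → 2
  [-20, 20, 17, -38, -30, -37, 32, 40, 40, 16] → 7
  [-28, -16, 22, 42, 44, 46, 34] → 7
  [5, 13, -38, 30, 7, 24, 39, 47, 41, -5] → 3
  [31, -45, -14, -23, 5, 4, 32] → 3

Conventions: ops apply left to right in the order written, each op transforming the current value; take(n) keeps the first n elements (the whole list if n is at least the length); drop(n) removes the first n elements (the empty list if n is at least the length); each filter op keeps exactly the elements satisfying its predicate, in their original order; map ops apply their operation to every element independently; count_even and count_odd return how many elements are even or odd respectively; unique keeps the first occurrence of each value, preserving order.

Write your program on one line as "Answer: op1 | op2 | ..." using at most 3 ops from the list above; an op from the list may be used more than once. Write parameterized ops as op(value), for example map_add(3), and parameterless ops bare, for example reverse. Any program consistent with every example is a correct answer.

unique | map_mul(3) | count_even

Check, running the answer program on each example:
  [-43, -34, -23, -7, 30] -> [-43, -34, -23, -7, 30] -> [-129, -102, -69, -21, 90] -> 2
  [-20, 20, 17, -38, -30, -37, 32, 40, 40, 16] -> [-20, 20, 17, -38, -30, -37, 32, 40, 16] -> [-60, 60, 51, -114, -90, -111, 96, 120, 48] -> 7
  [-28, -16, 22, 42, 44, 46, 34] -> [-28, -16, 22, 42, 44, 46, 34] -> [-84, -48, 66, 126, 132, 138, 102] -> 7
  [5, 13, -38, 30, 7, 24, 39, 47, 41, -5] -> [5, 13, -38, 30, 7, 24, 39, 47, 41, -5] -> [15, 39, -114, 90, 21, 72, 117, 141, 123, -15] -> 3
  [31, -45, -14, -23, 5, 4, 32] -> [31, -45, -14, -23, 5, 4, 32] -> [93, -135, -42, -69, 15, 12, 96] -> 3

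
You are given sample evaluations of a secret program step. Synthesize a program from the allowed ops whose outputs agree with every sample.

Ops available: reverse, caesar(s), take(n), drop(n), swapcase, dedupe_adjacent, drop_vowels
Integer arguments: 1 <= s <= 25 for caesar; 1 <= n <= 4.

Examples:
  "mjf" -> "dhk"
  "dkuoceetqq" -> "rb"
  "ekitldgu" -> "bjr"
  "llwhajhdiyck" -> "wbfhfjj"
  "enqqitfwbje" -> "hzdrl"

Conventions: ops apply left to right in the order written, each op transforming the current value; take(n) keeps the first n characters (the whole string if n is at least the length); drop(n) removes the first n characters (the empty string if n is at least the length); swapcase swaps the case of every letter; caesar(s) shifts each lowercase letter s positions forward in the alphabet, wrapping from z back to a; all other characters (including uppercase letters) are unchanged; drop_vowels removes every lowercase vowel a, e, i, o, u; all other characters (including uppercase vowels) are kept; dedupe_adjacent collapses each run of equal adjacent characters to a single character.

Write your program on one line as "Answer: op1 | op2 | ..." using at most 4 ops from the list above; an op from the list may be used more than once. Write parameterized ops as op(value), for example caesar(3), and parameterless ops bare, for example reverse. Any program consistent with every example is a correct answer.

drop_vowels | caesar(24) | drop_vowels | reverse

Check, running the answer program on each example:
  "mjf" -> "mjf" -> "khd" -> "khd" -> "dhk"
  "dkuoceetqq" -> "dkctqq" -> "biaroo" -> "br" -> "rb"
  "ekitldgu" -> "ktldg" -> "irjbe" -> "rjb" -> "bjr"
  "llwhajhdiyck" -> "llwhjhdyck" -> "jjufhfbwai" -> "jjfhfbw" -> "wbfhfjj"
  "enqqitfwbje" -> "nqqtfwbj" -> "loorduzh" -> "lrdzh" -> "hzdrl"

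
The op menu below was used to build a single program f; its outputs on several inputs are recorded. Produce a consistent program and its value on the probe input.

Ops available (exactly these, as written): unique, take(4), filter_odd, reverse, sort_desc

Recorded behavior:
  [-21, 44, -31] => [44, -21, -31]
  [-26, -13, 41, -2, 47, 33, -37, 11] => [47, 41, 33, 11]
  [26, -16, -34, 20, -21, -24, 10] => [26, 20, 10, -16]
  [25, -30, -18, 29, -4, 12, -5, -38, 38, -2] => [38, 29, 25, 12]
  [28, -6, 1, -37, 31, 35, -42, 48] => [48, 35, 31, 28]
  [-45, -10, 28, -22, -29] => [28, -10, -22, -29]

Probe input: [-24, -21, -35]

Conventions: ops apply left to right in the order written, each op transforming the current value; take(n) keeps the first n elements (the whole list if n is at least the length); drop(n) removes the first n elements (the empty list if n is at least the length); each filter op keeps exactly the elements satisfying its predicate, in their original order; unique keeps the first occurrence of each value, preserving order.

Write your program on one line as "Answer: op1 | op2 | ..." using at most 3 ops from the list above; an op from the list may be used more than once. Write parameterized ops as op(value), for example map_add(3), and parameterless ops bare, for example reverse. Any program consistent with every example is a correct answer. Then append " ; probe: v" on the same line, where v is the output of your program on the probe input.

sort_desc | take(4) ; probe: [-21, -24, -35]

Check, running the answer program on each example:
  [-21, 44, -31] -> [44, -21, -31] -> [44, -21, -31]
  [-26, -13, 41, -2, 47, 33, -37, 11] -> [47, 41, 33, 11, -2, -13, -26, -37] -> [47, 41, 33, 11]
  [26, -16, -34, 20, -21, -24, 10] -> [26, 20, 10, -16, -21, -24, -34] -> [26, 20, 10, -16]
  [25, -30, -18, 29, -4, 12, -5, -38, 38, -2] -> [38, 29, 25, 12, -2, -4, -5, -18, -30, -38] -> [38, 29, 25, 12]
  [28, -6, 1, -37, 31, 35, -42, 48] -> [48, 35, 31, 28, 1, -6, -37, -42] -> [48, 35, 31, 28]
  [-45, -10, 28, -22, -29] -> [28, -10, -22, -29, -45] -> [28, -10, -22, -29]
  probe: [-24, -21, -35] -> [-21, -24, -35] -> [-21, -24, -35]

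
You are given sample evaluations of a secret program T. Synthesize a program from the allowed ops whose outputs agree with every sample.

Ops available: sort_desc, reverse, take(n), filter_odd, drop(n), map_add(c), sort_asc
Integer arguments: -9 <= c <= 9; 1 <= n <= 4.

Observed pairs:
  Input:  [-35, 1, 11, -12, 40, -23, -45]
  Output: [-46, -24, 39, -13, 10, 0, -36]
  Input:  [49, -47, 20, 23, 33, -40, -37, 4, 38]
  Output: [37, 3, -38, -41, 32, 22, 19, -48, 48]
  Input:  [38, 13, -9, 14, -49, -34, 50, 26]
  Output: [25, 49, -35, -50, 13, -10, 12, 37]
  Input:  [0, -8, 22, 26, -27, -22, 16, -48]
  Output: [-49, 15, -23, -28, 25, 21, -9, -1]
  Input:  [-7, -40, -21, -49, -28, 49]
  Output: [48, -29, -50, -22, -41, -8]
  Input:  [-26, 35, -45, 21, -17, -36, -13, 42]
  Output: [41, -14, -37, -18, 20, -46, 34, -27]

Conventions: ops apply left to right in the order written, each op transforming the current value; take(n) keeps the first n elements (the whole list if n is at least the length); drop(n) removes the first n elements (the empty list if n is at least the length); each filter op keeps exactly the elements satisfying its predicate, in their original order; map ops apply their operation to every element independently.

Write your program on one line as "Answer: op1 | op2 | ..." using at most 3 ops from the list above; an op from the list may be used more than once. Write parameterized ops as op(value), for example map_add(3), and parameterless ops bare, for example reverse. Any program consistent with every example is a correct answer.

map_add(7) | reverse | map_add(-8)

Check, running the answer program on each example:
  [-35, 1, 11, -12, 40, -23, -45] -> [-28, 8, 18, -5, 47, -16, -38] -> [-38, -16, 47, -5, 18, 8, -28] -> [-46, -24, 39, -13, 10, 0, -36]
  [49, -47, 20, 23, 33, -40, -37, 4, 38] -> [56, -40, 27, 30, 40, -33, -30, 11, 45] -> [45, 11, -30, -33, 40, 30, 27, -40, 56] -> [37, 3, -38, -41, 32, 22, 19, -48, 48]
  [38, 13, -9, 14, -49, -34, 50, 26] -> [45, 20, -2, 21, -42, -27, 57, 33] -> [33, 57, -27, -42, 21, -2, 20, 45] -> [25, 49, -35, -50, 13, -10, 12, 37]
  [0, -8, 22, 26, -27, -22, 16, -48] -> [7, -1, 29, 33, -20, -15, 23, -41] -> [-41, 23, -15, -20, 33, 29, -1, 7] -> [-49, 15, -23, -28, 25, 21, -9, -1]
  [-7, -40, -21, -49, -28, 49] -> [0, -33, -14, -42, -21, 56] -> [56, -21, -42, -14, -33, 0] -> [48, -29, -50, -22, -41, -8]
  [-26, 35, -45, 21, -17, -36, -13, 42] -> [-19, 42, -38, 28, -10, -29, -6, 49] -> [49, -6, -29, -10, 28, -38, 42, -19] -> [41, -14, -37, -18, 20, -46, 34, -27]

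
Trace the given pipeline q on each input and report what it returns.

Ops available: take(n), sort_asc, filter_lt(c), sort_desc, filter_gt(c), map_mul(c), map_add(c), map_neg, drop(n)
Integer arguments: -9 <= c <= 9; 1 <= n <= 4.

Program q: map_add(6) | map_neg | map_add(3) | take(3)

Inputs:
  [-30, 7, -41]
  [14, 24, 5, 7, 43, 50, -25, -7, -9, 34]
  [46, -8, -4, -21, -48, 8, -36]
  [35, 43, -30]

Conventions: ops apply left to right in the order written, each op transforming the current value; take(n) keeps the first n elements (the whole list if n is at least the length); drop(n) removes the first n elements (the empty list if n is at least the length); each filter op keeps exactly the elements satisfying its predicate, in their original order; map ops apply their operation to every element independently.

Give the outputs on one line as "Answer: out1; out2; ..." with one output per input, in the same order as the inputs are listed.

[27, -10, 38]; [-17, -27, -8]; [-49, 5, 1]; [-38, -46, 27]

Execution, op by op:
  [-30, 7, -41] -> [-24, 13, -35] -> [24, -13, 35] -> [27, -10, 38] -> [27, -10, 38]
  [14, 24, 5, 7, 43, 50, -25, -7, -9, 34] -> [20, 30, 11, 13, 49, 56, -19, -1, -3, 40] -> [-20, -30, -11, -13, -49, -56, 19, 1, 3, -40] -> [-17, -27, -8, -10, -46, -53, 22, 4, 6, -37] -> [-17, -27, -8]
  [46, -8, -4, -21, -48, 8, -36] -> [52, -2, 2, -15, -42, 14, -30] -> [-52, 2, -2, 15, 42, -14, 30] -> [-49, 5, 1, 18, 45, -11, 33] -> [-49, 5, 1]
  [35, 43, -30] -> [41, 49, -24] -> [-41, -49, 24] -> [-38, -46, 27] -> [-38, -46, 27]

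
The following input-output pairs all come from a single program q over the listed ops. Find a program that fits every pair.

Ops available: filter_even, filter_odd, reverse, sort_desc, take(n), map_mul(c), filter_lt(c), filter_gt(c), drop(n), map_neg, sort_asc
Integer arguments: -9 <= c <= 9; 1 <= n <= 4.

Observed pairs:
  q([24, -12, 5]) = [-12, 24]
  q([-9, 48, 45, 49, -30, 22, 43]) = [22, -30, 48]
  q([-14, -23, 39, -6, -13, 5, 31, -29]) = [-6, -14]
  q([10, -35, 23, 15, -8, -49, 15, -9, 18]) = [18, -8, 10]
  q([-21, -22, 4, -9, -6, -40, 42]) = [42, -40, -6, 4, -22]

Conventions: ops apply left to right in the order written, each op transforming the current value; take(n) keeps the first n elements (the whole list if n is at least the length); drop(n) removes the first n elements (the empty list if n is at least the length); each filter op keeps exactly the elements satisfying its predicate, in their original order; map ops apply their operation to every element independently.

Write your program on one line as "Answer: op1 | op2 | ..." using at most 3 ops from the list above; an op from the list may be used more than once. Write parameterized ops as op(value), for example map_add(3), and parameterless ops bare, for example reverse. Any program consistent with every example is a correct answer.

filter_even | reverse

Check, running the answer program on each example:
  [24, -12, 5] -> [24, -12] -> [-12, 24]
  [-9, 48, 45, 49, -30, 22, 43] -> [48, -30, 22] -> [22, -30, 48]
  [-14, -23, 39, -6, -13, 5, 31, -29] -> [-14, -6] -> [-6, -14]
  [10, -35, 23, 15, -8, -49, 15, -9, 18] -> [10, -8, 18] -> [18, -8, 10]
  [-21, -22, 4, -9, -6, -40, 42] -> [-22, 4, -6, -40, 42] -> [42, -40, -6, 4, -22]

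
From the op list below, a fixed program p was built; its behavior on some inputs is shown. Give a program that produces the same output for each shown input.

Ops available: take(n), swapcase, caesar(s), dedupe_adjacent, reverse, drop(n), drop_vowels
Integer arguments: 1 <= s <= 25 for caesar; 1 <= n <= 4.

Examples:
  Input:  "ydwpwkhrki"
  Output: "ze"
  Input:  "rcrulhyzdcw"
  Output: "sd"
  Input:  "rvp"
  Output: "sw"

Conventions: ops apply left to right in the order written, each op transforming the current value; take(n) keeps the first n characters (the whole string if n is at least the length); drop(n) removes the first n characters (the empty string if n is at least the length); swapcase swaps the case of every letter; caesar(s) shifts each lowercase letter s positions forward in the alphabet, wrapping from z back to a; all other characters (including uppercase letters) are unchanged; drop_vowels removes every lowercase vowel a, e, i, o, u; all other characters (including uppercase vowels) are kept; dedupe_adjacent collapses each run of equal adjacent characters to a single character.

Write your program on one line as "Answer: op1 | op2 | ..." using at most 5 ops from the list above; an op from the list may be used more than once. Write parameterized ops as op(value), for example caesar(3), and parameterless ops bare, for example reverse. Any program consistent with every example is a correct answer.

caesar(11) | caesar(9) | take(2) | caesar(7)

Check, running the answer program on each example:
  "ydwpwkhrki" -> "johahvscvt" -> "sxqjqeblec" -> "sx" -> "ze"
  "rcrulhyzdcw" -> "cncfwsjkonh" -> "lwlofbstxwq" -> "lw" -> "sd"
  "rvp" -> "cga" -> "lpj" -> "lp" -> "sw"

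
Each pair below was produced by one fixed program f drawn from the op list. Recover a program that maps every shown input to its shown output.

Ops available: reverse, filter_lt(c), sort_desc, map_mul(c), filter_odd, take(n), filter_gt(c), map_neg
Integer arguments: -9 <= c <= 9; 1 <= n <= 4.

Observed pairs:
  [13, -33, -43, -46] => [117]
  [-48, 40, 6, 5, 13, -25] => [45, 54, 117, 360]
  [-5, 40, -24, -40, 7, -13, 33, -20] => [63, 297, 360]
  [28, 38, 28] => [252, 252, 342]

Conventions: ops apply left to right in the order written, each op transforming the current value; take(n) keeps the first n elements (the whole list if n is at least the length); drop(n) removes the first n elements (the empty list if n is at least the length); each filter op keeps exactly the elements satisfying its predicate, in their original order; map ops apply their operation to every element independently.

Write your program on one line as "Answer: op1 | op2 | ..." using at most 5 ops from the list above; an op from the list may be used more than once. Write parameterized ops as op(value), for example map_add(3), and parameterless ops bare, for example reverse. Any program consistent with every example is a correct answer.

map_neg | sort_desc | map_mul(-9) | filter_gt(-9)

Check, running the answer program on each example:
  [13, -33, -43, -46] -> [-13, 33, 43, 46] -> [46, 43, 33, -13] -> [-414, -387, -297, 117] -> [117]
  [-48, 40, 6, 5, 13, -25] -> [48, -40, -6, -5, -13, 25] -> [48, 25, -5, -6, -13, -40] -> [-432, -225, 45, 54, 117, 360] -> [45, 54, 117, 360]
  [-5, 40, -24, -40, 7, -13, 33, -20] -> [5, -40, 24, 40, -7, 13, -33, 20] -> [40, 24, 20, 13, 5, -7, -33, -40] -> [-360, -216, -180, -117, -45, 63, 297, 360] -> [63, 297, 360]
  [28, 38, 28] -> [-28, -38, -28] -> [-28, -28, -38] -> [252, 252, 342] -> [252, 252, 342]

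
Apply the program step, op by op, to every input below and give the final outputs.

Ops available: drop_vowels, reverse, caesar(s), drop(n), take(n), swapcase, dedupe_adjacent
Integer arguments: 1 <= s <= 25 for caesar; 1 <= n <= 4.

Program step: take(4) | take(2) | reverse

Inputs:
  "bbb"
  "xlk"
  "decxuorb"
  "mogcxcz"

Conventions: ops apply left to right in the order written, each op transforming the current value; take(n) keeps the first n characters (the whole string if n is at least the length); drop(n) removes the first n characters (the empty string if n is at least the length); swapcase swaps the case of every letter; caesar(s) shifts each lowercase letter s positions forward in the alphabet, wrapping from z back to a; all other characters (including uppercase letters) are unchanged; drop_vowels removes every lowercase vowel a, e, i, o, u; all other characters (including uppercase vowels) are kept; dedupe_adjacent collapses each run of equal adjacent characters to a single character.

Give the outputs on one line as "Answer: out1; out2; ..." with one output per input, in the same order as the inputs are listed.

Execution, op by op:
  "bbb" -> "bbb" -> "bb" -> "bb"
  "xlk" -> "xlk" -> "xl" -> "lx"
  "decxuorb" -> "decx" -> "de" -> "ed"
  "mogcxcz" -> "mogc" -> "mo" -> "om"

"bb"; "lx"; "ed"; "om"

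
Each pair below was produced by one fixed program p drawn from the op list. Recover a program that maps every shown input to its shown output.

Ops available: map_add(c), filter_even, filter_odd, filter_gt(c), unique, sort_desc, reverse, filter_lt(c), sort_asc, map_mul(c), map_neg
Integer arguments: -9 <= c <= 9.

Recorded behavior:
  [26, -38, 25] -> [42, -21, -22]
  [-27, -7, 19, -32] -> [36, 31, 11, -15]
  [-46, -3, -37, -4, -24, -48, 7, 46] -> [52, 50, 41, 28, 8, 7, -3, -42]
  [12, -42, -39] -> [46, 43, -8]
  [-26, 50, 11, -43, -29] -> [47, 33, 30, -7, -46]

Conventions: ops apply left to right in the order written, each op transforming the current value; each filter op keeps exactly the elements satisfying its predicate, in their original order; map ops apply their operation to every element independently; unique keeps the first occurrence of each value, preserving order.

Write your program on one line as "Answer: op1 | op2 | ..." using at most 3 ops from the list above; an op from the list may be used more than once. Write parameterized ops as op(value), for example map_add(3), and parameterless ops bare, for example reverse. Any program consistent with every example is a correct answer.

sort_asc | map_neg | map_add(4)

Check, running the answer program on each example:
  [26, -38, 25] -> [-38, 25, 26] -> [38, -25, -26] -> [42, -21, -22]
  [-27, -7, 19, -32] -> [-32, -27, -7, 19] -> [32, 27, 7, -19] -> [36, 31, 11, -15]
  [-46, -3, -37, -4, -24, -48, 7, 46] -> [-48, -46, -37, -24, -4, -3, 7, 46] -> [48, 46, 37, 24, 4, 3, -7, -46] -> [52, 50, 41, 28, 8, 7, -3, -42]
  [12, -42, -39] -> [-42, -39, 12] -> [42, 39, -12] -> [46, 43, -8]
  [-26, 50, 11, -43, -29] -> [-43, -29, -26, 11, 50] -> [43, 29, 26, -11, -50] -> [47, 33, 30, -7, -46]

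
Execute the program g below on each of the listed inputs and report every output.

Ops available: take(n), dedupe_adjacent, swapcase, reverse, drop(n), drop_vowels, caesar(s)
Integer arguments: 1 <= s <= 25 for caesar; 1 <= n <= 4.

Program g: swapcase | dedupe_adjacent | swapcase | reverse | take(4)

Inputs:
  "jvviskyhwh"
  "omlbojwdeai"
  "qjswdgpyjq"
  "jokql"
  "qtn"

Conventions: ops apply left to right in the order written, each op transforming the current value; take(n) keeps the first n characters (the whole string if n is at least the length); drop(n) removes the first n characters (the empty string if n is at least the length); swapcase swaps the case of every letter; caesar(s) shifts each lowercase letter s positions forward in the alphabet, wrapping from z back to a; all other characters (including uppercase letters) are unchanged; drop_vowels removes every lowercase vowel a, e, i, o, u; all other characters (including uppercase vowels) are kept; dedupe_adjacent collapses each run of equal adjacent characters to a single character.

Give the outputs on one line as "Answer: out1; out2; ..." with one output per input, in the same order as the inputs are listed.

Execution, op by op:
  "jvviskyhwh" -> "JVVISKYHWH" -> "JVISKYHWH" -> "jviskyhwh" -> "hwhyksivj" -> "hwhy"
  "omlbojwdeai" -> "OMLBOJWDEAI" -> "OMLBOJWDEAI" -> "omlbojwdeai" -> "iaedwjoblmo" -> "iaed"
  "qjswdgpyjq" -> "QJSWDGPYJQ" -> "QJSWDGPYJQ" -> "qjswdgpyjq" -> "qjypgdwsjq" -> "qjyp"
  "jokql" -> "JOKQL" -> "JOKQL" -> "jokql" -> "lqkoj" -> "lqko"
  "qtn" -> "QTN" -> "QTN" -> "qtn" -> "ntq" -> "ntq"

"hwhy"; "iaed"; "qjyp"; "lqko"; "ntq"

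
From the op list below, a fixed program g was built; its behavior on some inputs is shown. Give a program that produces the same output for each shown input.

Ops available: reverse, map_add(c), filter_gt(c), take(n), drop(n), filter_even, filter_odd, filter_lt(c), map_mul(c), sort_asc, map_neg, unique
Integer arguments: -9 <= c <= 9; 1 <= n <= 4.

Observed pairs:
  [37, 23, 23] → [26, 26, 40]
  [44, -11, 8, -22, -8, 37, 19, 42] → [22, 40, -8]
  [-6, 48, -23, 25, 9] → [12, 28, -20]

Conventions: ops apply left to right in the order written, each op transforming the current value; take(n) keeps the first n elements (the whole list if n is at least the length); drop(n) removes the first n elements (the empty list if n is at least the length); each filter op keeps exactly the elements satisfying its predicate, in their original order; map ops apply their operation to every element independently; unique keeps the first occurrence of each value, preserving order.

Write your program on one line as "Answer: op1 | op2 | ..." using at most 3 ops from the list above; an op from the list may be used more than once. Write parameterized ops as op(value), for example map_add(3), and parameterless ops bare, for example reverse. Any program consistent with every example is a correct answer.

reverse | filter_odd | map_add(3)

Check, running the answer program on each example:
  [37, 23, 23] -> [23, 23, 37] -> [23, 23, 37] -> [26, 26, 40]
  [44, -11, 8, -22, -8, 37, 19, 42] -> [42, 19, 37, -8, -22, 8, -11, 44] -> [19, 37, -11] -> [22, 40, -8]
  [-6, 48, -23, 25, 9] -> [9, 25, -23, 48, -6] -> [9, 25, -23] -> [12, 28, -20]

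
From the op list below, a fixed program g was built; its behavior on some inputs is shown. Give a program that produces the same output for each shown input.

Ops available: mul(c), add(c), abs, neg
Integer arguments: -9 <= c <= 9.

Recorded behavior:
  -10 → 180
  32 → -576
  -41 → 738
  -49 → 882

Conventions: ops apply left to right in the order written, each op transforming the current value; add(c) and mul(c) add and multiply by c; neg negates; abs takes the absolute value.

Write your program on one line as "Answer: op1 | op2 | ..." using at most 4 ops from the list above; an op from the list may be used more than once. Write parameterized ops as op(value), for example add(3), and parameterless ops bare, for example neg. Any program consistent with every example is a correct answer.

neg | mul(-3) | mul(-6)

Check, running the answer program on each example:
  -10 -> 10 -> -30 -> 180
  32 -> -32 -> 96 -> -576
  -41 -> 41 -> -123 -> 738
  -49 -> 49 -> -147 -> 882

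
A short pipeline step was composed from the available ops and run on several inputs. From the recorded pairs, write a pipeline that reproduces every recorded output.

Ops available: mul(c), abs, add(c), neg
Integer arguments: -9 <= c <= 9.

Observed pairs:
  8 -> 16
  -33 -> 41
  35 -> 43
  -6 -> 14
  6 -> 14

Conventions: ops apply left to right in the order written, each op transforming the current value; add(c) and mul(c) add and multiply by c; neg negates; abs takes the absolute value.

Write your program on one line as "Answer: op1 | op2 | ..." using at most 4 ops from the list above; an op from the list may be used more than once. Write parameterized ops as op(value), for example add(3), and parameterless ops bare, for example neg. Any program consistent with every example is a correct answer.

neg | abs | add(8)

Check, running the answer program on each example:
  8 -> -8 -> 8 -> 16
  -33 -> 33 -> 33 -> 41
  35 -> -35 -> 35 -> 43
  -6 -> 6 -> 6 -> 14
  6 -> -6 -> 6 -> 14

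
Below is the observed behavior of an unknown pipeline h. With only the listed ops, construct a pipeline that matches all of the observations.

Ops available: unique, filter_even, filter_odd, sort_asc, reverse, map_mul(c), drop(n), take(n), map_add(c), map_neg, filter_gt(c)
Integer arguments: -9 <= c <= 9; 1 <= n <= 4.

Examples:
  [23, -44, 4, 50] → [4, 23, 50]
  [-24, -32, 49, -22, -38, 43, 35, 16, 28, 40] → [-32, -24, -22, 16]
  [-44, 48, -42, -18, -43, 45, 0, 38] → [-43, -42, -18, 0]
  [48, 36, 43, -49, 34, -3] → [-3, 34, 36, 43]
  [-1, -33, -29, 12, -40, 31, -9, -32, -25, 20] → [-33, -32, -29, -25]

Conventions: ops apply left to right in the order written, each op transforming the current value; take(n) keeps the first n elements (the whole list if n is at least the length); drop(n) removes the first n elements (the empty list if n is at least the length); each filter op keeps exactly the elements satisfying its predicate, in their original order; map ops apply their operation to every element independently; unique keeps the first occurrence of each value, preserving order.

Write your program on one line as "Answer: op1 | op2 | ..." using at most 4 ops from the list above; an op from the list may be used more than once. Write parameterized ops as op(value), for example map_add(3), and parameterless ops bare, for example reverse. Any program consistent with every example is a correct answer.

reverse | sort_asc | drop(1) | take(4)

Check, running the answer program on each example:
  [23, -44, 4, 50] -> [50, 4, -44, 23] -> [-44, 4, 23, 50] -> [4, 23, 50] -> [4, 23, 50]
  [-24, -32, 49, -22, -38, 43, 35, 16, 28, 40] -> [40, 28, 16, 35, 43, -38, -22, 49, -32, -24] -> [-38, -32, -24, -22, 16, 28, 35, 40, 43, 49] -> [-32, -24, -22, 16, 28, 35, 40, 43, 49] -> [-32, -24, -22, 16]
  [-44, 48, -42, -18, -43, 45, 0, 38] -> [38, 0, 45, -43, -18, -42, 48, -44] -> [-44, -43, -42, -18, 0, 38, 45, 48] -> [-43, -42, -18, 0, 38, 45, 48] -> [-43, -42, -18, 0]
  [48, 36, 43, -49, 34, -3] -> [-3, 34, -49, 43, 36, 48] -> [-49, -3, 34, 36, 43, 48] -> [-3, 34, 36, 43, 48] -> [-3, 34, 36, 43]
  [-1, -33, -29, 12, -40, 31, -9, -32, -25, 20] -> [20, -25, -32, -9, 31, -40, 12, -29, -33, -1] -> [-40, -33, -32, -29, -25, -9, -1, 12, 20, 31] -> [-33, -32, -29, -25, -9, -1, 12, 20, 31] -> [-33, -32, -29, -25]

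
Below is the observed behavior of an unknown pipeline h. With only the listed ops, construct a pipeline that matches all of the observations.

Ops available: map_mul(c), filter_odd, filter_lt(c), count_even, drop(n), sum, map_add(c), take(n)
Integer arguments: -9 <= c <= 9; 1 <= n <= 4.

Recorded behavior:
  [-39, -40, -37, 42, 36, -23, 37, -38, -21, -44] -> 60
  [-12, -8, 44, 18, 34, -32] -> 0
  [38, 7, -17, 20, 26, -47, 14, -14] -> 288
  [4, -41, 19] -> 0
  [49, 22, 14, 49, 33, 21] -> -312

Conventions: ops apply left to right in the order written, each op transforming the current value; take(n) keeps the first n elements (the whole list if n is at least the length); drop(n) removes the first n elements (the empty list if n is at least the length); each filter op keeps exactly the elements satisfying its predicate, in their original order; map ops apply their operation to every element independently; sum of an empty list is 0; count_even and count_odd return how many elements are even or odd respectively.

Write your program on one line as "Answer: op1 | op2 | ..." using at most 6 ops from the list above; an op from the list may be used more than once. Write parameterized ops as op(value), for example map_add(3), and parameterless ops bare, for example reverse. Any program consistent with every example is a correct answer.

filter_odd | map_mul(-6) | map_add(6) | drop(2) | sum

Check, running the answer program on each example:
  [-39, -40, -37, 42, 36, -23, 37, -38, -21, -44] -> [-39, -37, -23, 37, -21] -> [234, 222, 138, -222, 126] -> [240, 228, 144, -216, 132] -> [144, -216, 132] -> 60
  [-12, -8, 44, 18, 34, -32] -> [] -> [] -> [] -> [] -> 0
  [38, 7, -17, 20, 26, -47, 14, -14] -> [7, -17, -47] -> [-42, 102, 282] -> [-36, 108, 288] -> [288] -> 288
  [4, -41, 19] -> [-41, 19] -> [246, -114] -> [252, -108] -> [] -> 0
  [49, 22, 14, 49, 33, 21] -> [49, 49, 33, 21] -> [-294, -294, -198, -126] -> [-288, -288, -192, -120] -> [-192, -120] -> -312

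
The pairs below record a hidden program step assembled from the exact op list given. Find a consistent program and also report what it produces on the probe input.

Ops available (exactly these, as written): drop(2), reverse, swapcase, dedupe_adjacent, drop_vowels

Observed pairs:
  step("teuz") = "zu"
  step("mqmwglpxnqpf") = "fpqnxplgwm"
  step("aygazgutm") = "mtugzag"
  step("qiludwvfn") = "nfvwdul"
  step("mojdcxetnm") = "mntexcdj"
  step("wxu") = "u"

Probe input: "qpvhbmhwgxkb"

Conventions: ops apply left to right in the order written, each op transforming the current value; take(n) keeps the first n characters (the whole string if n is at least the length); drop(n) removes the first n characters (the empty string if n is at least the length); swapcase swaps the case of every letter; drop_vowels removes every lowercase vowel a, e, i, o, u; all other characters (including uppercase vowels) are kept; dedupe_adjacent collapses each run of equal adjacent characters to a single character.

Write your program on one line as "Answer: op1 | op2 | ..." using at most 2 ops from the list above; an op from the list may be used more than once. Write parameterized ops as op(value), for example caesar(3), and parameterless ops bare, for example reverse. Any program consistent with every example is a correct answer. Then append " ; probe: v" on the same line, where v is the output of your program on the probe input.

drop(2) | reverse ; probe: "bkxgwhmbhv"

Check, running the answer program on each example:
  "teuz" -> "uz" -> "zu"
  "mqmwglpxnqpf" -> "mwglpxnqpf" -> "fpqnxplgwm"
  "aygazgutm" -> "gazgutm" -> "mtugzag"
  "qiludwvfn" -> "ludwvfn" -> "nfvwdul"
  "mojdcxetnm" -> "jdcxetnm" -> "mntexcdj"
  "wxu" -> "u" -> "u"
  probe: "qpvhbmhwgxkb" -> "vhbmhwgxkb" -> "bkxgwhmbhv"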